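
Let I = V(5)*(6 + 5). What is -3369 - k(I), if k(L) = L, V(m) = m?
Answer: -3424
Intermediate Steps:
I = 55 (I = 5*(6 + 5) = 5*11 = 55)
-3369 - k(I) = -3369 - 1*55 = -3369 - 55 = -3424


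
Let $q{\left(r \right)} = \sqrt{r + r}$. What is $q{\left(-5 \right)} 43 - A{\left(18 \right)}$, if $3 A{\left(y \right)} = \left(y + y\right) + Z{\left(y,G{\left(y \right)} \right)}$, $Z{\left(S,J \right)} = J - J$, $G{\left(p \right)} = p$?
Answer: $-12 + 43 i \sqrt{10} \approx -12.0 + 135.98 i$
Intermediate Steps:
$Z{\left(S,J \right)} = 0$
$A{\left(y \right)} = \frac{2 y}{3}$ ($A{\left(y \right)} = \frac{\left(y + y\right) + 0}{3} = \frac{2 y + 0}{3} = \frac{2 y}{3}$)
$q{\left(r \right)} = \sqrt{2} \sqrt{r}$ ($q{\left(r \right)} = \sqrt{2 r} = \sqrt{2} \sqrt{r}$)
$q{\left(-5 \right)} 43 - A{\left(18 \right)} = \sqrt{2} \sqrt{-5} \cdot 43 - \frac{2}{3} \cdot 18 = \sqrt{2} i \sqrt{5} \cdot 43 - 12 = i \sqrt{10} \cdot 43 - 12 = 43 i \sqrt{10} - 12 = -12 + 43 i \sqrt{10}$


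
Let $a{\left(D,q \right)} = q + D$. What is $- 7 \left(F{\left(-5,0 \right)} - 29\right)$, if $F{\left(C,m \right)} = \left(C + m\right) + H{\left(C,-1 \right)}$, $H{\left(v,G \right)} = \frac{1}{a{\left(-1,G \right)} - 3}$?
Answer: $\frac{1197}{5} \approx 239.4$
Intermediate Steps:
$a{\left(D,q \right)} = D + q$
$H{\left(v,G \right)} = \frac{1}{-4 + G}$ ($H{\left(v,G \right)} = \frac{1}{\left(-1 + G\right) - 3} = \frac{1}{-4 + G}$)
$F{\left(C,m \right)} = - \frac{1}{5} + C + m$ ($F{\left(C,m \right)} = \left(C + m\right) + \frac{1}{-4 - 1} = \left(C + m\right) + \frac{1}{-5} = \left(C + m\right) - \frac{1}{5} = - \frac{1}{5} + C + m$)
$- 7 \left(F{\left(-5,0 \right)} - 29\right) = - 7 \left(\left(- \frac{1}{5} - 5 + 0\right) - 29\right) = - 7 \left(- \frac{26}{5} - 29\right) = \left(-7\right) \left(- \frac{171}{5}\right) = \frac{1197}{5}$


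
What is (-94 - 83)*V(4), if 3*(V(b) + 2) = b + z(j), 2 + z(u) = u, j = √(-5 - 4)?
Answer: 236 - 177*I ≈ 236.0 - 177.0*I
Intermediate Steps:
j = 3*I (j = √(-9) = 3*I ≈ 3.0*I)
z(u) = -2 + u
V(b) = -8/3 + I + b/3 (V(b) = -2 + (b + (-2 + 3*I))/3 = -2 + (-2 + b + 3*I)/3 = -2 + (-⅔ + I + b/3) = -8/3 + I + b/3)
(-94 - 83)*V(4) = (-94 - 83)*(-8/3 + I + (⅓)*4) = -177*(-8/3 + I + 4/3) = -177*(-4/3 + I) = 236 - 177*I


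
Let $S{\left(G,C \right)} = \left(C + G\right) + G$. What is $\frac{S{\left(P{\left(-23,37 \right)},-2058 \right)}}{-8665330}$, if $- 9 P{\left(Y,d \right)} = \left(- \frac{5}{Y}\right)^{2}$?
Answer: $\frac{4899094}{20627818065} \approx 0.0002375$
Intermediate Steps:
$P{\left(Y,d \right)} = - \frac{25}{9 Y^{2}}$ ($P{\left(Y,d \right)} = - \frac{\left(- \frac{5}{Y}\right)^{2}}{9} = - \frac{25 \frac{1}{Y^{2}}}{9} = - \frac{25}{9 Y^{2}}$)
$S{\left(G,C \right)} = C + 2 G$
$\frac{S{\left(P{\left(-23,37 \right)},-2058 \right)}}{-8665330} = \frac{-2058 + 2 \left(- \frac{25}{9 \cdot 529}\right)}{-8665330} = \left(-2058 + 2 \left(\left(- \frac{25}{9}\right) \frac{1}{529}\right)\right) \left(- \frac{1}{8665330}\right) = \left(-2058 + 2 \left(- \frac{25}{4761}\right)\right) \left(- \frac{1}{8665330}\right) = \left(-2058 - \frac{50}{4761}\right) \left(- \frac{1}{8665330}\right) = \left(- \frac{9798188}{4761}\right) \left(- \frac{1}{8665330}\right) = \frac{4899094}{20627818065}$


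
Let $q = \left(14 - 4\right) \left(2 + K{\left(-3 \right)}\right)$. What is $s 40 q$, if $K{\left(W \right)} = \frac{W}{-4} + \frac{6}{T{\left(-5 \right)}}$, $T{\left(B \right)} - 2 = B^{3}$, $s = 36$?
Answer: $\frac{1594800}{41} \approx 38898.0$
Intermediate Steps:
$T{\left(B \right)} = 2 + B^{3}$
$K{\left(W \right)} = - \frac{2}{41} - \frac{W}{4}$ ($K{\left(W \right)} = \frac{W}{-4} + \frac{6}{2 + \left(-5\right)^{3}} = W \left(- \frac{1}{4}\right) + \frac{6}{2 - 125} = - \frac{W}{4} + \frac{6}{-123} = - \frac{W}{4} + 6 \left(- \frac{1}{123}\right) = - \frac{W}{4} - \frac{2}{41} = - \frac{2}{41} - \frac{W}{4}$)
$q = \frac{2215}{82}$ ($q = \left(14 - 4\right) \left(2 - - \frac{115}{164}\right) = 10 \left(2 + \left(- \frac{2}{41} + \frac{3}{4}\right)\right) = 10 \left(2 + \frac{115}{164}\right) = 10 \cdot \frac{443}{164} = \frac{2215}{82} \approx 27.012$)
$s 40 q = 36 \cdot 40 \cdot \frac{2215}{82} = 1440 \cdot \frac{2215}{82} = \frac{1594800}{41}$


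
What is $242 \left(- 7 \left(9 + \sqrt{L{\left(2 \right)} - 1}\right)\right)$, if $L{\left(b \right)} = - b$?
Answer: $-15246 - 1694 i \sqrt{3} \approx -15246.0 - 2934.1 i$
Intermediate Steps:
$242 \left(- 7 \left(9 + \sqrt{L{\left(2 \right)} - 1}\right)\right) = 242 \left(- 7 \left(9 + \sqrt{\left(-1\right) 2 - 1}\right)\right) = 242 \left(- 7 \left(9 + \sqrt{-2 - 1}\right)\right) = 242 \left(- 7 \left(9 + \sqrt{-3}\right)\right) = 242 \left(- 7 \left(9 + i \sqrt{3}\right)\right) = 242 \left(-63 - 7 i \sqrt{3}\right) = -15246 - 1694 i \sqrt{3}$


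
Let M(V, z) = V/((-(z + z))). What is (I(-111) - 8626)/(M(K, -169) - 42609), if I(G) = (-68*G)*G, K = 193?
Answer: 286101452/14401649 ≈ 19.866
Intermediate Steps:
I(G) = -68*G**2
M(V, z) = -V/(2*z) (M(V, z) = V/((-2*z)) = V*(-1/(2*z)) = -V/(2*z))
(I(-111) - 8626)/(M(K, -169) - 42609) = (-68*(-111)**2 - 8626)/(-1/2*193/(-169) - 42609) = (-68*12321 - 8626)/(-1/2*193*(-1/169) - 42609) = (-837828 - 8626)/(193/338 - 42609) = -846454/(-14401649/338) = -846454*(-338/14401649) = 286101452/14401649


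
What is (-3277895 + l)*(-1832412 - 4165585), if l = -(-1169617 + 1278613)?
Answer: 20314562057327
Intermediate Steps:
l = -108996 (l = -1*108996 = -108996)
(-3277895 + l)*(-1832412 - 4165585) = (-3277895 - 108996)*(-1832412 - 4165585) = -3386891*(-5997997) = 20314562057327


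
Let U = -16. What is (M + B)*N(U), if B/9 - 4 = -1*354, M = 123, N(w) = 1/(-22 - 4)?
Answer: 3027/26 ≈ 116.42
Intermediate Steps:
N(w) = -1/26 (N(w) = 1/(-26) = -1/26)
B = -3150 (B = 36 + 9*(-1*354) = 36 + 9*(-354) = 36 - 3186 = -3150)
(M + B)*N(U) = (123 - 3150)*(-1/26) = -3027*(-1/26) = 3027/26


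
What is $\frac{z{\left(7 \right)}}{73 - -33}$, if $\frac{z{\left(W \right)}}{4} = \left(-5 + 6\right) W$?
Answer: $\frac{14}{53} \approx 0.26415$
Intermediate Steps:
$z{\left(W \right)} = 4 W$ ($z{\left(W \right)} = 4 \left(-5 + 6\right) W = 4 \cdot 1 W = 4 W$)
$\frac{z{\left(7 \right)}}{73 - -33} = \frac{4 \cdot 7}{73 - -33} = \frac{28}{73 + 33} = \frac{28}{106} = 28 \cdot \frac{1}{106} = \frac{14}{53}$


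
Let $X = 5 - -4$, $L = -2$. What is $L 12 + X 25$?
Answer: $201$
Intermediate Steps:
$X = 9$ ($X = 5 + 4 = 9$)
$L 12 + X 25 = \left(-2\right) 12 + 9 \cdot 25 = -24 + 225 = 201$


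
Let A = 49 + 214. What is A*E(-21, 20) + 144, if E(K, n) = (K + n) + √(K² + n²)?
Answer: 7508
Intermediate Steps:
E(K, n) = K + n + √(K² + n²)
A = 263
A*E(-21, 20) + 144 = 263*(-21 + 20 + √((-21)² + 20²)) + 144 = 263*(-21 + 20 + √(441 + 400)) + 144 = 263*(-21 + 20 + √841) + 144 = 263*(-21 + 20 + 29) + 144 = 263*28 + 144 = 7364 + 144 = 7508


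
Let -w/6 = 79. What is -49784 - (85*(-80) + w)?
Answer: -42510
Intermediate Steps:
w = -474 (w = -6*79 = -474)
-49784 - (85*(-80) + w) = -49784 - (85*(-80) - 474) = -49784 - (-6800 - 474) = -49784 - 1*(-7274) = -49784 + 7274 = -42510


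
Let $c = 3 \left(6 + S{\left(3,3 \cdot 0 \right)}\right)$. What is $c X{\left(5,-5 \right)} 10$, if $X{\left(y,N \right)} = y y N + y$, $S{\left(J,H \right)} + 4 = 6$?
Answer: $-28800$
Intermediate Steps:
$S{\left(J,H \right)} = 2$ ($S{\left(J,H \right)} = -4 + 6 = 2$)
$c = 24$ ($c = 3 \left(6 + 2\right) = 3 \cdot 8 = 24$)
$X{\left(y,N \right)} = y + N y^{2}$ ($X{\left(y,N \right)} = y^{2} N + y = N y^{2} + y = y + N y^{2}$)
$c X{\left(5,-5 \right)} 10 = 24 \cdot 5 \left(1 - 25\right) 10 = 24 \cdot 5 \left(-24\right) 10 = 24 \left(-120\right) 10 = \left(-2880\right) 10 = -28800$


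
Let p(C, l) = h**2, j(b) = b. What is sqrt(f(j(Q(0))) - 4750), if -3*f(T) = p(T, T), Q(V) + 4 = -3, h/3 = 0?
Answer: 5*I*sqrt(190) ≈ 68.92*I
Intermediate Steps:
h = 0 (h = 3*0 = 0)
Q(V) = -7 (Q(V) = -4 - 3 = -7)
p(C, l) = 0 (p(C, l) = 0**2 = 0)
f(T) = 0 (f(T) = -1/3*0 = 0)
sqrt(f(j(Q(0))) - 4750) = sqrt(0 - 4750) = sqrt(-4750) = 5*I*sqrt(190)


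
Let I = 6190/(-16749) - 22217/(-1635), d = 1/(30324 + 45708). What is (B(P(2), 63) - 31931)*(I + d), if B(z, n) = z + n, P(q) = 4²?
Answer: -8117244558383399/19278768960 ≈ -4.2105e+5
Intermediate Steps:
P(q) = 16
B(z, n) = n + z
d = 1/76032 ≈ 1.3152e-5
I = 120663961/9128205 (I = 6190*(-1/16749) - 22217*(-1/1635) = -6190/16749 + 22217/1635 = 120663961/9128205 ≈ 13.219)
(B(P(2), 63) - 31931)*(I + d) = ((63 + 16) - 31931)*(120663961/9128205 + 1/76032) = (79 - 31931)*(1019370156773/77115075840) = -31852*1019370156773/77115075840 = -8117244558383399/19278768960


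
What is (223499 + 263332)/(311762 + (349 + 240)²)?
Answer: 162277/219561 ≈ 0.73910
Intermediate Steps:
(223499 + 263332)/(311762 + (349 + 240)²) = 486831/(311762 + 589²) = 486831/(311762 + 346921) = 486831/658683 = 486831*(1/658683) = 162277/219561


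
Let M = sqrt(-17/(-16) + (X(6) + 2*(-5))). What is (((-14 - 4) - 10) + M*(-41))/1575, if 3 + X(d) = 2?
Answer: -4/225 - 41*I*sqrt(159)/6300 ≈ -0.017778 - 0.082062*I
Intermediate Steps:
X(d) = -1 (X(d) = -3 + 2 = -1)
M = I*sqrt(159)/4 (M = sqrt(-17/(-16) + (-1 + 2*(-5))) = sqrt(-17*(-1/16) + (-1 - 10)) = sqrt(17/16 - 11) = sqrt(-159/16) = I*sqrt(159)/4 ≈ 3.1524*I)
(((-14 - 4) - 10) + M*(-41))/1575 = (((-14 - 4) - 10) + (I*sqrt(159)/4)*(-41))/1575 = ((-18 - 10) - 41*I*sqrt(159)/4)*(1/1575) = (-28 - 41*I*sqrt(159)/4)*(1/1575) = -4/225 - 41*I*sqrt(159)/6300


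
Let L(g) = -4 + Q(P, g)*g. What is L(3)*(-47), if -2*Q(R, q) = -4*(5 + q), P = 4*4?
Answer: -2068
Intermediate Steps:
P = 16
Q(R, q) = 10 + 2*q (Q(R, q) = -(-2)*(5 + q) = -(-20 - 4*q)/2 = 10 + 2*q)
L(g) = -4 + g*(10 + 2*g) (L(g) = -4 + (10 + 2*g)*g = -4 + g*(10 + 2*g))
L(3)*(-47) = (-4 + 2*3*(5 + 3))*(-47) = (-4 + 2*3*8)*(-47) = (-4 + 48)*(-47) = 44*(-47) = -2068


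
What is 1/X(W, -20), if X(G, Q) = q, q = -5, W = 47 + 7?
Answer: -1/5 ≈ -0.20000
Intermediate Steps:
W = 54
X(G, Q) = -5
1/X(W, -20) = 1/(-5) = -1/5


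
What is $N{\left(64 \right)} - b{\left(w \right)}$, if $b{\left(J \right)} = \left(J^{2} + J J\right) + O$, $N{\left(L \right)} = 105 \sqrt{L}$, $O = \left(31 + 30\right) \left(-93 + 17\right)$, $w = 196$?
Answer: $-71356$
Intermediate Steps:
$O = -4636$ ($O = 61 \left(-76\right) = -4636$)
$b{\left(J \right)} = -4636 + 2 J^{2}$ ($b{\left(J \right)} = \left(J^{2} + J J\right) - 4636 = \left(J^{2} + J^{2}\right) - 4636 = 2 J^{2} - 4636 = -4636 + 2 J^{2}$)
$N{\left(64 \right)} - b{\left(w \right)} = 105 \sqrt{64} - \left(-4636 + 2 \cdot 196^{2}\right) = 105 \cdot 8 - \left(-4636 + 2 \cdot 38416\right) = 840 - \left(-4636 + 76832\right) = 840 - 72196 = -71356$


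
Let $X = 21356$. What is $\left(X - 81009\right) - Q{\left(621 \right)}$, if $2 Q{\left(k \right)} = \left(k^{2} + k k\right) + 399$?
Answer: $- \frac{890987}{2} \approx -4.4549 \cdot 10^{5}$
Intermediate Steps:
$Q{\left(k \right)} = \frac{399}{2} + k^{2}$ ($Q{\left(k \right)} = \frac{\left(k^{2} + k k\right) + 399}{2} = \frac{\left(k^{2} + k^{2}\right) + 399}{2} = \frac{2 k^{2} + 399}{2} = \frac{399 + 2 k^{2}}{2} = \frac{399}{2} + k^{2}$)
$\left(X - 81009\right) - Q{\left(621 \right)} = \left(21356 - 81009\right) - \left(\frac{399}{2} + 621^{2}\right) = -59653 - \left(\frac{399}{2} + 385641\right) = -59653 - \frac{771681}{2} = - \frac{890987}{2}$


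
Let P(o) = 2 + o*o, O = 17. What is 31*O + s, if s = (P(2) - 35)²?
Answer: 1368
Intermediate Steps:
P(o) = 2 + o²
s = 841 (s = ((2 + 2²) - 35)² = ((2 + 4) - 35)² = (6 - 35)² = (-29)² = 841)
31*O + s = 31*17 + 841 = 527 + 841 = 1368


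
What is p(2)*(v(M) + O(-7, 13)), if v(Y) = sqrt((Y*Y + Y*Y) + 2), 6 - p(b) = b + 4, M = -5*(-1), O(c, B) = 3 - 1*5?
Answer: 0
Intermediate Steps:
O(c, B) = -2 (O(c, B) = 3 - 5 = -2)
M = 5
p(b) = 2 - b (p(b) = 6 - (b + 4) = 6 - (4 + b) = 6 + (-4 - b) = 2 - b)
v(Y) = sqrt(2 + 2*Y**2) (v(Y) = sqrt((Y**2 + Y**2) + 2) = sqrt(2*Y**2 + 2) = sqrt(2 + 2*Y**2))
p(2)*(v(M) + O(-7, 13)) = (2 - 1*2)*(sqrt(2 + 2*5**2) - 2) = (2 - 2)*(sqrt(2 + 2*25) - 2) = 0*(sqrt(2 + 50) - 2) = 0*(sqrt(52) - 2) = 0*(2*sqrt(13) - 2) = 0*(-2 + 2*sqrt(13)) = 0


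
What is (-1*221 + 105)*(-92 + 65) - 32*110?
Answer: -388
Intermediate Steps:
(-1*221 + 105)*(-92 + 65) - 32*110 = (-221 + 105)*(-27) - 3520 = -116*(-27) - 3520 = 3132 - 3520 = -388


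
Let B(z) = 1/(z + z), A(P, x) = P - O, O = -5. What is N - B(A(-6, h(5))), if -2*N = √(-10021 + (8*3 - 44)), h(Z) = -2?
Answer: ½ - I*√10041/2 ≈ 0.5 - 50.102*I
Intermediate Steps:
A(P, x) = 5 + P (A(P, x) = P - 1*(-5) = P + 5 = 5 + P)
B(z) = 1/(2*z)
N = -I*√10041/2 (N = -√(-10021 + (8*3 - 44))/2 = -√(-10021 + (24 - 44))/2 = -√(-10021 - 20)/2 = -I*√10041/2 ≈ -50.102*I)
N - B(A(-6, h(5))) = -I*√10041/2 - 1/(2*(5 - 6)) = -I*√10041/2 - 1/(2*(-1)) = -I*√10041/2 - (-1)/2 = -I*√10041/2 - 1*(-½) = -I*√10041/2 + ½ = ½ - I*√10041/2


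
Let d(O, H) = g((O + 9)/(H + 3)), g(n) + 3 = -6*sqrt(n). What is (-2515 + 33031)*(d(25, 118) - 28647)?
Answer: -874283400 - 183096*sqrt(34)/11 ≈ -8.7438e+8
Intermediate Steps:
g(n) = -3 - 6*sqrt(n)
d(O, H) = -3 - 6*sqrt((9 + O)/(3 + H)) (d(O, H) = -3 - 6*sqrt((O + 9)/(H + 3)) = -3 - 6*sqrt((9 + O)/(3 + H)))
(-2515 + 33031)*(d(25, 118) - 28647) = (-2515 + 33031)*((-3 - 6*sqrt(9 + 25)/sqrt(3 + 118)) - 28647) = 30516*((-3 - 6*sqrt(34)/11) - 28647) = 30516*(-28650 - 6*sqrt(34)/11) = -874283400 - 183096*sqrt(34)/11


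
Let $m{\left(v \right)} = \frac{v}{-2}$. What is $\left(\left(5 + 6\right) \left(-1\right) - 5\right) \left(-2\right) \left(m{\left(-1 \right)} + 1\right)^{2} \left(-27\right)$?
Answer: $-1944$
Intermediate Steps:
$m{\left(v \right)} = - \frac{v}{2}$ ($m{\left(v \right)} = v \left(- \frac{1}{2}\right) = - \frac{v}{2}$)
$\left(\left(5 + 6\right) \left(-1\right) - 5\right) \left(-2\right) \left(m{\left(-1 \right)} + 1\right)^{2} \left(-27\right) = \left(\left(5 + 6\right) \left(-1\right) - 5\right) \left(-2\right) \left(\left(- \frac{1}{2}\right) \left(-1\right) + 1\right)^{2} \left(-27\right) = \left(11 \left(-1\right) - 5\right) \left(-2\right) \left(\frac{1}{2} + 1\right)^{2} \left(-27\right) = \left(-11 - 5\right) \left(-2\right) \left(\frac{3}{2}\right)^{2} \left(-27\right) = \left(-16\right) \left(-2\right) \frac{9}{4} \left(-27\right) = 32 \cdot \frac{9}{4} \left(-27\right) = 72 \left(-27\right) = -1944$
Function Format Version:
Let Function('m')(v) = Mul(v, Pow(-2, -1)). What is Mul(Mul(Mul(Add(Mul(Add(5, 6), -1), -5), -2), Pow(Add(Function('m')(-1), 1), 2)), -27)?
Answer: -1944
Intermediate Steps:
Function('m')(v) = Mul(Rational(-1, 2), v) (Function('m')(v) = Mul(v, Rational(-1, 2)) = Mul(Rational(-1, 2), v))
Mul(Mul(Mul(Add(Mul(Add(5, 6), -1), -5), -2), Pow(Add(Function('m')(-1), 1), 2)), -27) = Mul(Mul(Mul(Add(Mul(Add(5, 6), -1), -5), -2), Pow(Add(Mul(Rational(-1, 2), -1), 1), 2)), -27) = Mul(Mul(Mul(Add(Mul(11, -1), -5), -2), Pow(Add(Rational(1, 2), 1), 2)), -27) = Mul(Mul(Mul(Add(-11, -5), -2), Pow(Rational(3, 2), 2)), -27) = Mul(Mul(Mul(-16, -2), Rational(9, 4)), -27) = Mul(Mul(32, Rational(9, 4)), -27) = Mul(72, -27) = -1944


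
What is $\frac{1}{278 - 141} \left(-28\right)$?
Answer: $- \frac{28}{137} \approx -0.20438$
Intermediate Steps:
$\frac{1}{278 - 141} \left(-28\right) = \frac{1}{137} \left(-28\right) = - \frac{28}{137}$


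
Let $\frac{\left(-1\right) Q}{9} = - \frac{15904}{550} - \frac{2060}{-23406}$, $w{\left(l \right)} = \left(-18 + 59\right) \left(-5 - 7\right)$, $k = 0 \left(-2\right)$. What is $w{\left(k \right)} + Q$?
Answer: $- \frac{249468282}{1072775} \approx -232.54$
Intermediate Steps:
$k = 0$
$w{\left(l \right)} = -492$ ($w{\left(l \right)} = 41 \left(-12\right) = -492$)
$Q = \frac{278337018}{1072775}$ ($Q = - 9 \left(- \frac{15904}{550} - \frac{2060}{-23406}\right) = - 9 \left(\left(-15904\right) \frac{1}{550} - - \frac{1030}{11703}\right) = - 9 \left(- \frac{7952}{275} + \frac{1030}{11703}\right) = \left(-9\right) \left(- \frac{92779006}{3218325}\right) = \frac{278337018}{1072775} \approx 259.46$)
$w{\left(k \right)} + Q = -492 + \frac{278337018}{1072775} = - \frac{249468282}{1072775}$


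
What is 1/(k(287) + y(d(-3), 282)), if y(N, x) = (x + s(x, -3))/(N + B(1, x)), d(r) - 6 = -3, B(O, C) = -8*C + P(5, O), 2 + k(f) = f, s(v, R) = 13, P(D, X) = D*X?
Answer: 2248/640385 ≈ 0.0035104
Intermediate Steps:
k(f) = -2 + f
B(O, C) = -8*C + 5*O
d(r) = 3 (d(r) = 6 - 3 = 3)
y(N, x) = (13 + x)/(5 + N - 8*x) (y(N, x) = (x + 13)/(N + (-8*x + 5*1)) = (13 + x)/(N + (-8*x + 5)) = (13 + x)/(N + (5 - 8*x)) = (13 + x)/(5 + N - 8*x))
1/(k(287) + y(d(-3), 282)) = 1/((-2 + 287) + (13 + 282)/(5 + 3 - 8*282)) = 1/(285 + 295/(5 + 3 - 2256)) = 1/(285 + 295/(-2248)) = 1/(285 - 1/2248*295) = 1/(285 - 295/2248) = 1/(640385/2248) = 2248/640385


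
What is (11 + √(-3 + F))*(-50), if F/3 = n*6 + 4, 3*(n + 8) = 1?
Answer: -550 - 50*I*√129 ≈ -550.0 - 567.89*I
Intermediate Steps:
n = -23/3 (n = -8 + (⅓)*1 = -8 + ⅓ = -23/3 ≈ -7.6667)
F = -126 (F = 3*(-23/3*6 + 4) = 3*(-46 + 4) = 3*(-42) = -126)
(11 + √(-3 + F))*(-50) = (11 + √(-3 - 126))*(-50) = (11 + √(-129))*(-50) = (11 + I*√129)*(-50) = -550 - 50*I*√129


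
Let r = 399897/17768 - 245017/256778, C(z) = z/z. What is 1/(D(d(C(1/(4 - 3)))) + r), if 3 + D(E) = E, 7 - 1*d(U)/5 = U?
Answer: 2281215752/110758470209 ≈ 0.020596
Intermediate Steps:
C(z) = 1
d(U) = 35 - 5*U
D(E) = -3 + E
r = 49165644905/2281215752 (r = 399897*(1/17768) - 245017*1/256778 = 399897/17768 - 245017/256778 = 49165644905/2281215752 ≈ 21.552)
1/(D(d(C(1/(4 - 3)))) + r) = 1/((-3 + (35 - 5*1)) + 49165644905/2281215752) = 1/((-3 + (35 - 5)) + 49165644905/2281215752) = 1/((-3 + 30) + 49165644905/2281215752) = 1/(27 + 49165644905/2281215752) = 1/(110758470209/2281215752) = 2281215752/110758470209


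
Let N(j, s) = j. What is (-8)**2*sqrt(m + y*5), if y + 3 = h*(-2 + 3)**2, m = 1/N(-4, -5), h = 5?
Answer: 32*sqrt(39) ≈ 199.84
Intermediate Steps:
m = -1/4 (m = 1/(-4) = -1/4 ≈ -0.25000)
y = 2 (y = -3 + 5*(-2 + 3)**2 = -3 + 5*1**2 = -3 + 5*1 = -3 + 5 = 2)
(-8)**2*sqrt(m + y*5) = (-8)**2*sqrt(-1/4 + 2*5) = 64*sqrt(-1/4 + 10) = 64*sqrt(39/4) = 64*(sqrt(39)/2) = 32*sqrt(39)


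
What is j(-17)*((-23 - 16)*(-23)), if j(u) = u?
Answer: -15249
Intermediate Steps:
j(-17)*((-23 - 16)*(-23)) = -17*(-23 - 16)*(-23) = -(-663)*(-23) = -17*897 = -15249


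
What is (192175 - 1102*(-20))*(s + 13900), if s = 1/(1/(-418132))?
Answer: -86592557880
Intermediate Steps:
s = -418132 (s = 1/(-1/418132) = -418132)
(192175 - 1102*(-20))*(s + 13900) = (192175 - 1102*(-20))*(-418132 + 13900) = (192175 + 22040)*(-404232) = 214215*(-404232) = -86592557880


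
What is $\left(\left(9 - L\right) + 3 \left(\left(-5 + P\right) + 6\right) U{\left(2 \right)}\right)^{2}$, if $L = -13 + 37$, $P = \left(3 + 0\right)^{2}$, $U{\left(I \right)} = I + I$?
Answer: $11025$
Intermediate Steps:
$U{\left(I \right)} = 2 I$
$P = 9$ ($P = 3^{2} = 9$)
$L = 24$
$\left(\left(9 - L\right) + 3 \left(\left(-5 + P\right) + 6\right) U{\left(2 \right)}\right)^{2} = \left(\left(9 - 24\right) + 3 \left(\left(-5 + 9\right) + 6\right) 2 \cdot 2\right)^{2} = \left(\left(9 - 24\right) + 3 \left(4 + 6\right) 4\right)^{2} = \left(-15 + 3 \cdot 10 \cdot 4\right)^{2} = \left(-15 + 30 \cdot 4\right)^{2} = \left(-15 + 120\right)^{2} = 105^{2} = 11025$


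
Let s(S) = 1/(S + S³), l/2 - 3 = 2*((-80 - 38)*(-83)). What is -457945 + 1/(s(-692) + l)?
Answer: -5945920691585001675/12983918793559 ≈ -4.5795e+5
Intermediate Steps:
l = 39182 (l = 6 + 2*(2*((-80 - 38)*(-83))) = 6 + 2*(2*(-118*(-83))) = 6 + 2*(2*9794) = 6 + 2*19588 = 6 + 39176 = 39182)
-457945 + 1/(s(-692) + l) = -457945 + 1/(1/(-692 + (-692)³) + 39182) = -457945 + 1/(1/(-692 - 331373888) + 39182) = -457945 + 1/(1/(-331374580) + 39182) = -457945 + 1/(-1/331374580 + 39182) = -457945 + 1/(12983918793559/331374580) = -457945 + 331374580/12983918793559 = -5945920691585001675/12983918793559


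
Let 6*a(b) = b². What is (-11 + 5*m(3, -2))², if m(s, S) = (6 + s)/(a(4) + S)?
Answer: 12769/4 ≈ 3192.3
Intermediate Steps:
a(b) = b²/6
m(s, S) = (6 + s)/(8/3 + S) (m(s, S) = (6 + s)/((⅙)*4² + S) = (6 + s)/((⅙)*16 + S) = (6 + s)/(8/3 + S))
(-11 + 5*m(3, -2))² = (-11 + 5*(3*(6 + 3)/(8 + 3*(-2))))² = (-11 + 5*(3*9/(8 - 6)))² = (-11 + 5*(3*9/2))² = (-11 + 5*(3*(½)*9))² = (-11 + 5*(27/2))² = (-11 + 135/2)² = (113/2)² = 12769/4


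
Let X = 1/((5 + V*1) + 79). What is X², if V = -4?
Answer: 1/6400 ≈ 0.00015625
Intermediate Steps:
X = 1/80 (X = 1/((5 - 4*1) + 79) = 1/((5 - 4) + 79) = 1/(1 + 79) = 1/80 ≈ 0.012500)
X² = (1/80)² = 1/6400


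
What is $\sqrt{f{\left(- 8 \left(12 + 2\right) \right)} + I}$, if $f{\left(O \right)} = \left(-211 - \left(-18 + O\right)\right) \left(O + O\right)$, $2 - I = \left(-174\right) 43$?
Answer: $2 \sqrt{6407} \approx 160.09$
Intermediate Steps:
$I = 7484$ ($I = 2 - \left(-174\right) 43 = 2 - -7482 = 2 + 7482 = 7484$)
$f{\left(O \right)} = 2 O \left(-193 - O\right)$ ($f{\left(O \right)} = \left(-193 - O\right) 2 O = 2 O \left(-193 - O\right)$)
$\sqrt{f{\left(- 8 \left(12 + 2\right) \right)} + I} = \sqrt{- 2 \left(- 8 \left(12 + 2\right)\right) \left(193 - 8 \left(12 + 2\right)\right) + 7484} = \sqrt{- 2 \left(\left(-8\right) 14\right) \left(193 - 112\right) + 7484} = \sqrt{\left(-2\right) \left(-112\right) \left(193 - 112\right) + 7484} = \sqrt{\left(-2\right) \left(-112\right) 81 + 7484} = \sqrt{18144 + 7484} = \sqrt{25628} = 2 \sqrt{6407}$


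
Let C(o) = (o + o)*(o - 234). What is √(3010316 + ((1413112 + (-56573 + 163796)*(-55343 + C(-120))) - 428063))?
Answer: 2*√794904739 ≈ 56388.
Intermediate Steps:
C(o) = 2*o*(-234 + o) (C(o) = (2*o)*(-234 + o) = 2*o*(-234 + o))
√(3010316 + ((1413112 + (-56573 + 163796)*(-55343 + C(-120))) - 428063)) = √(3010316 + ((1413112 + (-56573 + 163796)*(-55343 + 2*(-120)*(-234 - 120))) - 428063)) = √(3010316 + ((1413112 + 107223*(-55343 + 2*(-120)*(-354))) - 428063)) = √(3010316 + ((1413112 + 107223*(-55343 + 84960)) - 428063)) = √(3010316 + ((1413112 + 107223*29617) - 428063)) = √(3010316 + ((1413112 + 3175623591) - 428063)) = √(3010316 + (3177036703 - 428063)) = √(3010316 + 3176608640) = √3179618956 = 2*√794904739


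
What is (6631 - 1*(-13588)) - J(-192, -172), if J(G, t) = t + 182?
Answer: 20209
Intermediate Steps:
J(G, t) = 182 + t
(6631 - 1*(-13588)) - J(-192, -172) = (6631 - 1*(-13588)) - (182 - 172) = (6631 + 13588) - 1*10 = 20219 - 10 = 20209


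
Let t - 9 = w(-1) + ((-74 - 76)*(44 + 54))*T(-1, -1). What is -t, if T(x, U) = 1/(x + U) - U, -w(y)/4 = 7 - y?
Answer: 7373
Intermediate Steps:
w(y) = -28 + 4*y (w(y) = -4*(7 - y) = -28 + 4*y)
T(x, U) = 1/(U + x) - U
t = -7373 (t = 9 + ((-28 + 4*(-1)) + ((-74 - 76)*(44 + 54))*((1 - 1*(-1)² - 1*(-1)*(-1))/(-1 - 1))) = 9 + ((-28 - 4) + (-150*98)*((1 - 1*1 - 1)/(-2))) = 9 + (-32 - (-7350)*(1 - 1 - 1)) = 9 + (-32 - (-7350)*(-1)) = 9 + (-32 - 14700*½) = 9 + (-32 - 7350) = 9 - 7382 = -7373)
-t = -1*(-7373) = 7373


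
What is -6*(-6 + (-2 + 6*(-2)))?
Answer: 120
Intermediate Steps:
-6*(-6 + (-2 + 6*(-2))) = -6*(-6 + (-2 - 12)) = -6*(-6 - 14) = -6*(-20) = 120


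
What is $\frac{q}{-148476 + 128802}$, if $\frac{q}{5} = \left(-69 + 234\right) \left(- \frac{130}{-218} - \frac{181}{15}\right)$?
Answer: $\frac{515735}{1072233} \approx 0.48099$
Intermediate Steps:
$q = - \frac{1031470}{109}$ ($q = 5 \left(-69 + 234\right) \left(- \frac{130}{-218} - \frac{181}{15}\right) = 5 \cdot 165 \left(\left(-130\right) \left(- \frac{1}{218}\right) - \frac{181}{15}\right) = 5 \cdot 165 \left(\frac{65}{109} - \frac{181}{15}\right) = 5 \cdot 165 \left(- \frac{18754}{1635}\right) = 5 \left(- \frac{206294}{109}\right) = - \frac{1031470}{109} \approx -9463.0$)
$\frac{q}{-148476 + 128802} = - \frac{1031470}{109 \left(-148476 + 128802\right)} = - \frac{1031470}{109 \left(-19674\right)} = \left(- \frac{1031470}{109}\right) \left(- \frac{1}{19674}\right) = \frac{515735}{1072233}$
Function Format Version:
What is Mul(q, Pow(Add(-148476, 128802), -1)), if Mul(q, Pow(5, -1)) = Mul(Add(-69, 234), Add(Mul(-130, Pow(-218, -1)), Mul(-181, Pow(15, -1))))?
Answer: Rational(515735, 1072233) ≈ 0.48099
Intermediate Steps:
q = Rational(-1031470, 109) (q = Mul(5, Mul(Add(-69, 234), Add(Mul(-130, Pow(-218, -1)), Mul(-181, Pow(15, -1))))) = Mul(5, Mul(165, Add(Mul(-130, Rational(-1, 218)), Mul(-181, Rational(1, 15))))) = Mul(5, Mul(165, Add(Rational(65, 109), Rational(-181, 15)))) = Mul(5, Mul(165, Rational(-18754, 1635))) = Mul(5, Rational(-206294, 109)) = Rational(-1031470, 109) ≈ -9463.0)
Mul(q, Pow(Add(-148476, 128802), -1)) = Mul(Rational(-1031470, 109), Pow(Add(-148476, 128802), -1)) = Mul(Rational(-1031470, 109), Pow(-19674, -1)) = Mul(Rational(-1031470, 109), Rational(-1, 19674)) = Rational(515735, 1072233)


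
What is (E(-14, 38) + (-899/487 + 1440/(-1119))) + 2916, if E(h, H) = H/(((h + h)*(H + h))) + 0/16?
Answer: 177782625575/61034736 ≈ 2912.8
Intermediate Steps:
E(h, H) = H/(2*h*(H + h)) (E(h, H) = H/(((2*h)*(H + h))) + 0*(1/16) = H/((2*h*(H + h))) + 0 = H*(1/(2*h*(H + h))) + 0 = H/(2*h*(H + h)) + 0 = H/(2*h*(H + h)))
(E(-14, 38) + (-899/487 + 1440/(-1119))) + 2916 = ((½)*38/(-14*(38 - 14)) + (-899/487 + 1440/(-1119))) + 2916 = ((½)*38*(-1/14)/24 + (-899*1/487 + 1440*(-1/1119))) + 2916 = ((½)*38*(-1/14)*(1/24) + (-899/487 - 480/373)) + 2916 = (-19/336 - 569087/181651) + 2916 = -194664601/61034736 + 2916 = 177782625575/61034736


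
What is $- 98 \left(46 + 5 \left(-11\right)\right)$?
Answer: $882$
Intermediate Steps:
$- 98 \left(46 + 5 \left(-11\right)\right) = - 98 \left(46 - 55\right) = \left(-98\right) \left(-9\right) = 882$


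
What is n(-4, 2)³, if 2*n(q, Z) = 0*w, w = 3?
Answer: 0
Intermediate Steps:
n(q, Z) = 0 (n(q, Z) = (0*3)/2 = (½)*0 = 0)
n(-4, 2)³ = 0³ = 0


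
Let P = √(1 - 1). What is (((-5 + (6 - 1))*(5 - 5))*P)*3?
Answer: 0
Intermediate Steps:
P = 0 (P = √0 = 0)
(((-5 + (6 - 1))*(5 - 5))*P)*3 = (((-5 + (6 - 1))*(5 - 5))*0)*3 = (((-5 + 5)*0)*0)*3 = ((0*0)*0)*3 = (0*0)*3 = 0*3 = 0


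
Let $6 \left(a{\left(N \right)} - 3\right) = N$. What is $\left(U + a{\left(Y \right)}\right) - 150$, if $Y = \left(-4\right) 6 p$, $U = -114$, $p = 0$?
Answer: $-261$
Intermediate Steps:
$Y = 0$ ($Y = \left(-4\right) 6 \cdot 0 = \left(-24\right) 0 = 0$)
$a{\left(N \right)} = 3 + \frac{N}{6}$
$\left(U + a{\left(Y \right)}\right) - 150 = \left(-114 + \left(3 + \frac{1}{6} \cdot 0\right)\right) - 150 = \left(-114 + \left(3 + 0\right)\right) - 150 = \left(-114 + 3\right) - 150 = -111 - 150 = -261$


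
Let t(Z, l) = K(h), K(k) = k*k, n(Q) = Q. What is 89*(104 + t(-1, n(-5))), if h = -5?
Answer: 11481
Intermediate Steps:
K(k) = k²
t(Z, l) = 25 (t(Z, l) = (-5)² = 25)
89*(104 + t(-1, n(-5))) = 89*(104 + 25) = 89*129 = 11481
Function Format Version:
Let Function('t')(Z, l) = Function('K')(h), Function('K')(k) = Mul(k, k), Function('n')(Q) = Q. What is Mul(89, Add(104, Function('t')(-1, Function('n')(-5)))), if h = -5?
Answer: 11481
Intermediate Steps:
Function('K')(k) = Pow(k, 2)
Function('t')(Z, l) = 25 (Function('t')(Z, l) = Pow(-5, 2) = 25)
Mul(89, Add(104, Function('t')(-1, Function('n')(-5)))) = Mul(89, Add(104, 25)) = Mul(89, 129) = 11481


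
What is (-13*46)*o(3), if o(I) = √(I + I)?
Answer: -598*√6 ≈ -1464.8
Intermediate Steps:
o(I) = √2*√I (o(I) = √(2*I) = √2*√I)
(-13*46)*o(3) = (-13*46)*(√2*√3) = -598*√6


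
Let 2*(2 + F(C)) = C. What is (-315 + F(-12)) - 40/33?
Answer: -10699/33 ≈ -324.21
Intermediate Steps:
F(C) = -2 + C/2
(-315 + F(-12)) - 40/33 = (-315 + (-2 + (½)*(-12))) - 40/33 = (-315 + (-2 - 6)) - 40*1/33 = (-315 - 8) - 40/33 = -323 - 40/33 = -10699/33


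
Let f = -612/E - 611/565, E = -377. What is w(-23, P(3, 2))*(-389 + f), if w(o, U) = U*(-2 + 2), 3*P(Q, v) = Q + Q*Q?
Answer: 0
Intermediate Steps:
P(Q, v) = Q/3 + Q²/3 (P(Q, v) = (Q + Q*Q)/3 = (Q + Q²)/3 = Q/3 + Q²/3)
w(o, U) = 0 (w(o, U) = U*0 = 0)
f = 115433/213005 (f = -612/(-377) - 611/565 = -612*(-1/377) - 611*1/565 = 612/377 - 611/565 = 115433/213005 ≈ 0.54193)
w(-23, P(3, 2))*(-389 + f) = 0*(-389 + 115433/213005) = 0*(-82743512/213005) = 0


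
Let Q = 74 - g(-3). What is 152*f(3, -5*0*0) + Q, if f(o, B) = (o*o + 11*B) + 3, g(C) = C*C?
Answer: 1889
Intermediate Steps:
g(C) = C²
f(o, B) = 3 + o² + 11*B (f(o, B) = (o² + 11*B) + 3 = 3 + o² + 11*B)
Q = 65 (Q = 74 - 1*(-3)² = 74 - 1*9 = 74 - 9 = 65)
152*f(3, -5*0*0) + Q = 152*(3 + 3² + 11*(-5*0*0)) + 65 = 152*(3 + 9 + 11*(0*0)) + 65 = 152*(3 + 9 + 11*0) + 65 = 152*(3 + 9 + 0) + 65 = 152*12 + 65 = 1824 + 65 = 1889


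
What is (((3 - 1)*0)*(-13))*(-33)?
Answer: 0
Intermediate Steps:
(((3 - 1)*0)*(-13))*(-33) = ((2*0)*(-13))*(-33) = (0*(-13))*(-33) = 0*(-33) = 0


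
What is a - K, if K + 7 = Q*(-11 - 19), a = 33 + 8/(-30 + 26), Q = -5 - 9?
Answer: -382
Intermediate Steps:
Q = -14
a = 31 (a = 33 + 8/(-4) = 33 - ¼*8 = 33 - 2 = 31)
K = 413 (K = -7 - 14*(-11 - 19) = -7 - 14*(-30) = -7 + 420 = 413)
a - K = 31 - 1*413 = 31 - 413 = -382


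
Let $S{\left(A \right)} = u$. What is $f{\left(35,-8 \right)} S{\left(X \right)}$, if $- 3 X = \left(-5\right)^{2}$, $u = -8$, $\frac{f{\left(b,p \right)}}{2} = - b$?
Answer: $560$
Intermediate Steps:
$f{\left(b,p \right)} = - 2 b$ ($f{\left(b,p \right)} = 2 \left(- b\right) = - 2 b$)
$X = - \frac{25}{3}$ ($X = - \frac{\left(-5\right)^{2}}{3} = \left(- \frac{1}{3}\right) 25 = - \frac{25}{3} \approx -8.3333$)
$S{\left(A \right)} = -8$
$f{\left(35,-8 \right)} S{\left(X \right)} = \left(-2\right) 35 \left(-8\right) = \left(-70\right) \left(-8\right) = 560$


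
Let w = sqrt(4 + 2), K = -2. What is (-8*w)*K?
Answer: 16*sqrt(6) ≈ 39.192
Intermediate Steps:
w = sqrt(6) ≈ 2.4495
(-8*w)*K = -8*sqrt(6)*(-2) = 16*sqrt(6)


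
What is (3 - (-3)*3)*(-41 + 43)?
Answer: 24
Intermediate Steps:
(3 - (-3)*3)*(-41 + 43) = (3 - 1*(-9))*2 = (3 + 9)*2 = 12*2 = 24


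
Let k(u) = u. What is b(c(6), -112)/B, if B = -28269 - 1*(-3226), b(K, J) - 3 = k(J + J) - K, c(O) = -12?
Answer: 209/25043 ≈ 0.0083456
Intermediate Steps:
b(K, J) = 3 - K + 2*J (b(K, J) = 3 + ((J + J) - K) = 3 + (2*J - K) = 3 + (-K + 2*J) = 3 - K + 2*J)
B = -25043 (B = -28269 + 3226 = -25043)
b(c(6), -112)/B = (3 - 1*(-12) + 2*(-112))/(-25043) = (3 + 12 - 224)*(-1/25043) = -209*(-1/25043) = 209/25043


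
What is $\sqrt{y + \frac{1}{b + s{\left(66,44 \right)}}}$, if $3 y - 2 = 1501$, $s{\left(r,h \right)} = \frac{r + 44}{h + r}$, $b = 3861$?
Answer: $\frac{7 \sqrt{152498794}}{3862} \approx 22.383$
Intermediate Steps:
$s{\left(r,h \right)} = \frac{44 + r}{h + r}$
$y = 501$ ($y = \frac{2}{3} + \frac{1}{3} \cdot 1501 = \frac{2}{3} + \frac{1501}{3} = 501$)
$\sqrt{y + \frac{1}{b + s{\left(66,44 \right)}}} = \sqrt{501 + \frac{1}{3861 + \frac{44 + 66}{44 + 66}}} = \sqrt{501 + \frac{1}{3861 + \frac{1}{110} \cdot 110}} = \sqrt{501 + \frac{1}{3861 + 1}} = \sqrt{501 + \frac{1}{3862}} = \sqrt{\frac{1934863}{3862}} = \frac{7 \sqrt{152498794}}{3862}$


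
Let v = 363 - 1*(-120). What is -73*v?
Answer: -35259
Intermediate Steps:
v = 483 (v = 363 + 120 = 483)
-73*v = -73*483 = -35259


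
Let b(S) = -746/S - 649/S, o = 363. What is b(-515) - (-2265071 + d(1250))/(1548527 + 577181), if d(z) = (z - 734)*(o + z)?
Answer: 740647121/218947924 ≈ 3.3828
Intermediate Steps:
d(z) = (-734 + z)*(363 + z) (d(z) = (z - 734)*(363 + z) = (-734 + z)*(363 + z))
b(S) = -1395/S
b(-515) - (-2265071 + d(1250))/(1548527 + 577181) = -1395/(-515) - (-2265071 + (-266442 + 1250**2 - 371*1250))/(1548527 + 577181) = -1395*(-1/515) - (-2265071 + (-266442 + 1562500 - 463750))/2125708 = 279/103 - (-2265071 + 832308)/2125708 = 279/103 - (-1432763)/2125708 = 279/103 - 1*(-1432763/2125708) = 279/103 + 1432763/2125708 = 740647121/218947924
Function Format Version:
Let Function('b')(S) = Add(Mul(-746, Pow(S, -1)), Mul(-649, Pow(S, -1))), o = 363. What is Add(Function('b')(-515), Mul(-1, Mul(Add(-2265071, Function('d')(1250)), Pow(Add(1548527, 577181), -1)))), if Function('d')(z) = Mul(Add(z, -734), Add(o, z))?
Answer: Rational(740647121, 218947924) ≈ 3.3828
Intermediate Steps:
Function('d')(z) = Mul(Add(-734, z), Add(363, z)) (Function('d')(z) = Mul(Add(z, -734), Add(363, z)) = Mul(Add(-734, z), Add(363, z)))
Function('b')(S) = Mul(-1395, Pow(S, -1))
Add(Function('b')(-515), Mul(-1, Mul(Add(-2265071, Function('d')(1250)), Pow(Add(1548527, 577181), -1)))) = Add(Mul(-1395, Pow(-515, -1)), Mul(-1, Mul(Add(-2265071, Add(-266442, Pow(1250, 2), Mul(-371, 1250))), Pow(Add(1548527, 577181), -1)))) = Add(Mul(-1395, Rational(-1, 515)), Mul(-1, Mul(Add(-2265071, Add(-266442, 1562500, -463750)), Pow(2125708, -1)))) = Add(Rational(279, 103), Mul(-1, Mul(Add(-2265071, 832308), Rational(1, 2125708)))) = Add(Rational(279, 103), Mul(-1, Mul(-1432763, Rational(1, 2125708)))) = Add(Rational(279, 103), Mul(-1, Rational(-1432763, 2125708))) = Add(Rational(279, 103), Rational(1432763, 2125708)) = Rational(740647121, 218947924)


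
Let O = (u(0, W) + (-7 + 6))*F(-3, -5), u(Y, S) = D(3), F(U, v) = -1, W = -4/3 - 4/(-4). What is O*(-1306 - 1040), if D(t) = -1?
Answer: -4692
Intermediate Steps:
W = -⅓ (W = -4*⅓ - 4*(-¼) = -4/3 + 1 = -⅓ ≈ -0.33333)
u(Y, S) = -1
O = 2 (O = (-1 + (-7 + 6))*(-1) = (-1 - 1)*(-1) = -2*(-1) = 2)
O*(-1306 - 1040) = 2*(-1306 - 1040) = 2*(-2346) = -4692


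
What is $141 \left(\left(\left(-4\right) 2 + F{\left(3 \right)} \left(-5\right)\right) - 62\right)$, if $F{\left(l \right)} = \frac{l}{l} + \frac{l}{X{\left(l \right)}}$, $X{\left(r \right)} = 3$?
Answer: $-11280$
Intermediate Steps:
$F{\left(l \right)} = 1 + \frac{l}{3}$ ($F{\left(l \right)} = \frac{l}{l} + \frac{l}{3} = 1 + l \frac{1}{3} = 1 + \frac{l}{3}$)
$141 \left(\left(\left(-4\right) 2 + F{\left(3 \right)} \left(-5\right)\right) - 62\right) = 141 \left(\left(\left(-4\right) 2 + \left(1 + \frac{1}{3} \cdot 3\right) \left(-5\right)\right) - 62\right) = 141 \left(\left(-8 + \left(1 + 1\right) \left(-5\right)\right) - 62\right) = 141 \left(\left(-8 + 2 \left(-5\right)\right) - 62\right) = 141 \left(\left(-8 - 10\right) - 62\right) = 141 \left(-18 - 62\right) = 141 \left(-80\right) = -11280$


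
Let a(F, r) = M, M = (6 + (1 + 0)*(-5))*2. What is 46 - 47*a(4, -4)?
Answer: -48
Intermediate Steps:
M = 2 (M = (6 + 1*(-5))*2 = (6 - 5)*2 = 1*2 = 2)
a(F, r) = 2
46 - 47*a(4, -4) = 46 - 47*2 = 46 - 94 = -48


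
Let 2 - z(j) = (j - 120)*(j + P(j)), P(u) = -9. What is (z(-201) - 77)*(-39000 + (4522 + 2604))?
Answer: 2151016890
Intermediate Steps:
z(j) = 2 - (-120 + j)*(-9 + j) (z(j) = 2 - (j - 120)*(j - 9) = 2 - (-120 + j)*(-9 + j))
(z(-201) - 77)*(-39000 + (4522 + 2604)) = ((-1078 - 1*(-201)² + 129*(-201)) - 77)*(-39000 + (4522 + 2604)) = ((-1078 - 1*40401 - 25929) - 77)*(-39000 + 7126) = ((-1078 - 40401 - 25929) - 77)*(-31874) = (-67408 - 77)*(-31874) = -67485*(-31874) = 2151016890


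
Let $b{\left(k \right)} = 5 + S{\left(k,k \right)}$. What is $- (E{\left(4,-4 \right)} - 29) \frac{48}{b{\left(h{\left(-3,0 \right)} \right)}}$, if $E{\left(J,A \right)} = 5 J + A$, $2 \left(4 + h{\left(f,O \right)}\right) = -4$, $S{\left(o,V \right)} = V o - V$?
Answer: $\frac{624}{47} \approx 13.277$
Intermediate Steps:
$S{\left(o,V \right)} = - V + V o$
$h{\left(f,O \right)} = -6$ ($h{\left(f,O \right)} = -4 + \frac{1}{2} \left(-4\right) = -4 - 2 = -6$)
$E{\left(J,A \right)} = A + 5 J$
$b{\left(k \right)} = 5 + k \left(-1 + k\right)$
$- (E{\left(4,-4 \right)} - 29) \frac{48}{b{\left(h{\left(-3,0 \right)} \right)}} = - (\left(-4 + 5 \cdot 4\right) - 29) \frac{48}{5 - 6 \left(-1 - 6\right)} = - (\left(-4 + 20\right) - 29) \frac{48}{5 - -42} = - (16 - 29) \frac{48}{5 + 42} = \left(-1\right) \left(-13\right) \frac{48}{47} = 13 \cdot 48 \cdot \frac{1}{47} = 13 \cdot \frac{48}{47} = \frac{624}{47}$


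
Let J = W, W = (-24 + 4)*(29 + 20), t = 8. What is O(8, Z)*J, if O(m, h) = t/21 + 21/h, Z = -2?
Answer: 29750/3 ≈ 9916.7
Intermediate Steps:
W = -980 (W = -20*49 = -980)
O(m, h) = 8/21 + 21/h
J = -980
O(8, Z)*J = (8/21 + 21/(-2))*(-980) = (8/21 + 21*(-½))*(-980) = (8/21 - 21/2)*(-980) = -425/42*(-980) = 29750/3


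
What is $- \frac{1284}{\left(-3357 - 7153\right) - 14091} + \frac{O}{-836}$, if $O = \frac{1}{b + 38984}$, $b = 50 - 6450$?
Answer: $\frac{34976423015}{670136750624} \approx 0.052193$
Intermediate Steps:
$b = -6400$ ($b = 50 - 6450 = -6400$)
$O = \frac{1}{32584}$ ($O = \frac{1}{-6400 + 38984} = \frac{1}{32584} \approx 3.069 \cdot 10^{-5}$)
$- \frac{1284}{\left(-3357 - 7153\right) - 14091} + \frac{O}{-836} = - \frac{1284}{\left(-3357 - 7153\right) - 14091} + \frac{1}{32584 \left(-836\right)} = - \frac{1284}{-10510 - 14091} + \frac{1}{32584} \left(- \frac{1}{836}\right) = - \frac{1284}{-24601} - \frac{1}{27240224} = \left(-1284\right) \left(- \frac{1}{24601}\right) - \frac{1}{27240224} = \frac{1284}{24601} - \frac{1}{27240224} = \frac{34976423015}{670136750624}$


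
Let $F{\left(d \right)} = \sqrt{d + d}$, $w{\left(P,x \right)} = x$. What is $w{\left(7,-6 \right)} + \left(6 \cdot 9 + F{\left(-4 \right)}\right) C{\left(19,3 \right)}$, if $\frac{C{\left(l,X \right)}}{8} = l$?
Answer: $8202 + 304 i \sqrt{2} \approx 8202.0 + 429.92 i$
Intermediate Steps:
$F{\left(d \right)} = \sqrt{2} \sqrt{d}$ ($F{\left(d \right)} = \sqrt{2 d} = \sqrt{2} \sqrt{d}$)
$C{\left(l,X \right)} = 8 l$
$w{\left(7,-6 \right)} + \left(6 \cdot 9 + F{\left(-4 \right)}\right) C{\left(19,3 \right)} = -6 + \left(6 \cdot 9 + \sqrt{2} \sqrt{-4}\right) 8 \cdot 19 = -6 + \left(54 + \sqrt{2} \cdot 2 i\right) 152 = -6 + \left(54 + 2 i \sqrt{2}\right) 152 = -6 + \left(8208 + 304 i \sqrt{2}\right) = 8202 + 304 i \sqrt{2}$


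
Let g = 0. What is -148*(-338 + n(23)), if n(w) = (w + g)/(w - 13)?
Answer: 248418/5 ≈ 49684.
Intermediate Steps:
n(w) = w/(-13 + w) (n(w) = (w + 0)/(w - 13) = w/(-13 + w))
-148*(-338 + n(23)) = -148*(-338 + 23/(-13 + 23)) = -148*(-338 + 23/10) = -148*(-3357/10) = 248418/5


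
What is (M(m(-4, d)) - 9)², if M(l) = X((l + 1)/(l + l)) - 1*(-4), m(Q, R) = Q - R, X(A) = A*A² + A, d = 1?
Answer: 321489/15625 ≈ 20.575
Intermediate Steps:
X(A) = A + A³ (X(A) = A³ + A = A + A³)
M(l) = 4 + (1 + l)/(2*l) + (1 + l)³/(8*l³) (M(l) = ((l + 1)/(l + l) + ((l + 1)/(l + l))³) - 1*(-4) = ((1 + l)/((2*l)) + ((1 + l)/((2*l)))³) + 4 = ((1 + l)*(1/(2*l)) + ((1 + l)*(1/(2*l)))³) + 4 = ((1 + l)/(2*l) + ((1 + l)/(2*l))³) + 4 = ((1 + l)/(2*l) + (1 + l)³/(8*l³)) + 4 = 4 + (1 + l)/(2*l) + (1 + l)³/(8*l³))
(M(m(-4, d)) - 9)² = ((1 + 3*(-4 - 1*1) + 7*(-4 - 1*1)² + 37*(-4 - 1*1)³)/(8*(-4 - 1*1)³) - 9)² = ((1 + 3*(-4 - 1) + 7*(-4 - 1)² + 37*(-4 - 1)³)/(8*(-4 - 1)³) - 9)² = ((⅛)*(1 + 3*(-5) + 7*(-5)² + 37*(-5)³)/(-5)³ - 9)² = ((⅛)*(-1/125)*(1 - 15 + 7*25 + 37*(-125)) - 9)² = ((⅛)*(-1/125)*(1 - 15 + 175 - 4625) - 9)² = ((⅛)*(-1/125)*(-4464) - 9)² = (558/125 - 9)² = (-567/125)² = 321489/15625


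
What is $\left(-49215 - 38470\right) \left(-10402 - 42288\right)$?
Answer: $4620122650$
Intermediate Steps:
$\left(-49215 - 38470\right) \left(-10402 - 42288\right) = \left(-87685\right) \left(-52690\right) = 4620122650$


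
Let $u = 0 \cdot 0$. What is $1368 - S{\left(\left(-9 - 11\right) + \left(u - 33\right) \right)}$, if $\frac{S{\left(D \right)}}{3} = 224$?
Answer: $696$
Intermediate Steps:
$u = 0$
$S{\left(D \right)} = 672$ ($S{\left(D \right)} = 3 \cdot 224 = 672$)
$1368 - S{\left(\left(-9 - 11\right) + \left(u - 33\right) \right)} = 1368 - 672 = 696$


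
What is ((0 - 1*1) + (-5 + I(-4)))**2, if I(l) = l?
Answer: 100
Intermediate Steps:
((0 - 1*1) + (-5 + I(-4)))**2 = ((0 - 1*1) + (-5 - 4))**2 = ((0 - 1) - 9)**2 = (-1 - 9)**2 = (-10)**2 = 100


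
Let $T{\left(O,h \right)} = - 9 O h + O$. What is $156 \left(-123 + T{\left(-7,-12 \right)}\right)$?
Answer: $-138216$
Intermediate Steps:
$T{\left(O,h \right)} = O - 9 O h$ ($T{\left(O,h \right)} = - 9 O h + O = O - 9 O h$)
$156 \left(-123 + T{\left(-7,-12 \right)}\right) = 156 \left(-123 - 7 \left(1 - -108\right)\right) = 156 \left(-123 - 7 \left(1 + 108\right)\right) = 156 \left(-123 - 763\right) = 156 \left(-886\right) = -138216$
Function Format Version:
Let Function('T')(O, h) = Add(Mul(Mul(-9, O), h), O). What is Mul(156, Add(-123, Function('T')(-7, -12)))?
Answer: -138216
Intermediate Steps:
Function('T')(O, h) = Add(O, Mul(-9, O, h)) (Function('T')(O, h) = Add(Mul(-9, O, h), O) = Add(O, Mul(-9, O, h)))
Mul(156, Add(-123, Function('T')(-7, -12))) = Mul(156, Add(-123, Mul(-7, Add(1, Mul(-9, -12))))) = Mul(156, Add(-123, Mul(-7, Add(1, 108)))) = Mul(156, Add(-123, Mul(-7, 109))) = Mul(156, Add(-123, -763)) = Mul(156, -886) = -138216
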